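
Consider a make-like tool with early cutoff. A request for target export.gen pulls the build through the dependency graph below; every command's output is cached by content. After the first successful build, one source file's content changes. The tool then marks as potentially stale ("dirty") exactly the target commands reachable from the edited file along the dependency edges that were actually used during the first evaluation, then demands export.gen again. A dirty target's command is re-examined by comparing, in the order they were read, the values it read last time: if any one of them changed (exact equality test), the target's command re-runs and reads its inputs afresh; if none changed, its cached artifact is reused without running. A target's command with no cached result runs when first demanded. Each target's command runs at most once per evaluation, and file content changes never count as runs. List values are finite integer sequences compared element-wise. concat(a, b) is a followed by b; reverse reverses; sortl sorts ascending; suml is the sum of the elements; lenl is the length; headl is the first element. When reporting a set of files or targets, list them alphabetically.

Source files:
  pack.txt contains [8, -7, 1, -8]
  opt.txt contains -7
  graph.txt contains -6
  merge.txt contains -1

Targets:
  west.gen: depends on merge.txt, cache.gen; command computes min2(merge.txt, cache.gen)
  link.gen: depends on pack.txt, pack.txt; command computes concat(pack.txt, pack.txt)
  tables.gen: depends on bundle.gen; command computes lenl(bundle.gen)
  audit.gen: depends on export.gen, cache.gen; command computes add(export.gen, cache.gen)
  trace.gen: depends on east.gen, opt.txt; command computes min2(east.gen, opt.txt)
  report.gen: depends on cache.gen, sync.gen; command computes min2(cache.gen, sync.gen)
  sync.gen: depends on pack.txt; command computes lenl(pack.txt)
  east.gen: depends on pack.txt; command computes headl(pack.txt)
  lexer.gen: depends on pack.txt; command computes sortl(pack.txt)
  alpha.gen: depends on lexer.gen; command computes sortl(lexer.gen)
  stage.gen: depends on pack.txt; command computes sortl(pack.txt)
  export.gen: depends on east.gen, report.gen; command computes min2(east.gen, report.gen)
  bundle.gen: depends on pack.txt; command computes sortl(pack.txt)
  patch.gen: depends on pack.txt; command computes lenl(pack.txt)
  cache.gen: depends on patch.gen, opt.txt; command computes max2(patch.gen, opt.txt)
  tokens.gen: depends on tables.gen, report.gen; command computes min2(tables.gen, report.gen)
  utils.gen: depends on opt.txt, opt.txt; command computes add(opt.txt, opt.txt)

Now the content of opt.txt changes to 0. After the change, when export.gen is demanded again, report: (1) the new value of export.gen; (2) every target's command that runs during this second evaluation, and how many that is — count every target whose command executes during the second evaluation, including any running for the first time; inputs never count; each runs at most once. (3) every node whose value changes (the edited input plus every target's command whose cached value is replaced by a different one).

Demanding export.gen again yields 4.
1 target commands run: cache.gen.
The nodes whose values change: opt.txt.
Note the absorption at cache.gen: it re-runs yet its value is the same, leaving the output's value untouched.

First demand of the output computes:
  east.gen = headl([8, -7, 1, -8]) = 8
  patch.gen = lenl([8, -7, 1, -8]) = 4
  cache.gen = max2(4, -7) = 4
  sync.gen = lenl([8, -7, 1, -8]) = 4
  report.gen = min2(4, 4) = 4
  export.gen = min2(8, 4) = 4

After the edit, cleaning proceeds:
  cache.gen: a read changed (opt.txt -7->0) — executes, giving 4 — identical to its old value.
  report.gen: dirty, but its reads are unchanged (cache.gen unchanged, sync.gen unchanged); cached 4 stands.
  export.gen: dirty, but its reads are unchanged (east.gen unchanged, report.gen unchanged); cached 4 stands.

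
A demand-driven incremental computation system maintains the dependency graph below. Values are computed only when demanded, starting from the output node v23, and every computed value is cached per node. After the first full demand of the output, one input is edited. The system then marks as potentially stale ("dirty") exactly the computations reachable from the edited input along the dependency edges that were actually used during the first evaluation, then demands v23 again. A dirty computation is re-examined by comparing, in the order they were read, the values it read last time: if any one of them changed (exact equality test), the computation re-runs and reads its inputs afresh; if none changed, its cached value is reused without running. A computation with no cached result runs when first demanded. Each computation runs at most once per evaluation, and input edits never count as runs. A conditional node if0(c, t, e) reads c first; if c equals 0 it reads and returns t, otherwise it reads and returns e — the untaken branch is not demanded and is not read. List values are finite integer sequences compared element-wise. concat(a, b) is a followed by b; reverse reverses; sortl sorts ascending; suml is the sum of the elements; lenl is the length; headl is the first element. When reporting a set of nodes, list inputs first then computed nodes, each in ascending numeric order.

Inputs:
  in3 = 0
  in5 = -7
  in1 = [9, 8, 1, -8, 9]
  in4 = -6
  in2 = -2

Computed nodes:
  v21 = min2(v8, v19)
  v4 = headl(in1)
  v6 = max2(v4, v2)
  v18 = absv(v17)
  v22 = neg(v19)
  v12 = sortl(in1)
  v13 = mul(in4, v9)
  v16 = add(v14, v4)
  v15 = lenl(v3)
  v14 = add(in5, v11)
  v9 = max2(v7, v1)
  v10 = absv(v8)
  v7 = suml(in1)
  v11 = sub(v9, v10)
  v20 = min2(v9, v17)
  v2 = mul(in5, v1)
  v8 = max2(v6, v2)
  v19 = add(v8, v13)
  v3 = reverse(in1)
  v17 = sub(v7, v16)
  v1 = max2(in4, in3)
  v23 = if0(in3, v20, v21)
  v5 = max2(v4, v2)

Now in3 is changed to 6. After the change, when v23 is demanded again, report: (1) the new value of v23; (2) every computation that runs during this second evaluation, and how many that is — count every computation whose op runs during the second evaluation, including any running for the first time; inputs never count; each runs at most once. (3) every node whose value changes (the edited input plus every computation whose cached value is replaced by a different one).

New value of v23: -105.
Computations that run: v1, v2, v6, v8, v9, v13, v19, v21, v23 — 9 in total.
Values that change: in3, v1, v2, v23.
Key observation: a condition flipped, so demand moved to the other branch — v10, v11, v14, v16, v17, v20 are never re-examined.

First evaluation (everything demanded from the output):
  v1 = max2(-6, 0) = 0
  v2 = mul(-7, 0) = 0
  v4 = headl([9, 8, 1, -8, 9]) = 9
  v6 = max2(9, 0) = 9
  v7 = suml([9, 8, 1, -8, 9]) = 19
  v8 = max2(9, 0) = 9
  v9 = max2(19, 0) = 19
  v10 = absv(9) = 9
  v11 = sub(19, 9) = 10
  v14 = add(-7, 10) = 3
  v16 = add(3, 9) = 12
  v17 = sub(19, 12) = 7
  v20 = min2(19, 7) = 7
  v23 = if0(in3=0 -> then branch v20) = 7

Propagation after the edit:
  v1: runs — in3 0->6; result 6.
  v2: runs — v1 0->6; result -42.
  v6: runs — v2 0->-42; result 9 (same value as before).
  v8: runs — v2 0->-42; result 9 (same value as before).
  v9: runs — v1 0->6; result 19 (same value as before).
  v10: marked dirty but never re-examined — demand shifted away from it.
  v11: marked dirty but never re-examined — demand shifted away from it.
  v13: demanded for the first time — runs, produces -114.
  v14: marked dirty but never re-examined — demand shifted away from it.
  v16: marked dirty but never re-examined — demand shifted away from it.
  v17: marked dirty but never re-examined — demand shifted away from it.
  v19: demanded for the first time — runs, produces -105.
  v20: marked dirty but never re-examined — demand shifted away from it.
  v21: demanded for the first time — runs, produces -105.
  v23: runs — in3 0->6; result -105.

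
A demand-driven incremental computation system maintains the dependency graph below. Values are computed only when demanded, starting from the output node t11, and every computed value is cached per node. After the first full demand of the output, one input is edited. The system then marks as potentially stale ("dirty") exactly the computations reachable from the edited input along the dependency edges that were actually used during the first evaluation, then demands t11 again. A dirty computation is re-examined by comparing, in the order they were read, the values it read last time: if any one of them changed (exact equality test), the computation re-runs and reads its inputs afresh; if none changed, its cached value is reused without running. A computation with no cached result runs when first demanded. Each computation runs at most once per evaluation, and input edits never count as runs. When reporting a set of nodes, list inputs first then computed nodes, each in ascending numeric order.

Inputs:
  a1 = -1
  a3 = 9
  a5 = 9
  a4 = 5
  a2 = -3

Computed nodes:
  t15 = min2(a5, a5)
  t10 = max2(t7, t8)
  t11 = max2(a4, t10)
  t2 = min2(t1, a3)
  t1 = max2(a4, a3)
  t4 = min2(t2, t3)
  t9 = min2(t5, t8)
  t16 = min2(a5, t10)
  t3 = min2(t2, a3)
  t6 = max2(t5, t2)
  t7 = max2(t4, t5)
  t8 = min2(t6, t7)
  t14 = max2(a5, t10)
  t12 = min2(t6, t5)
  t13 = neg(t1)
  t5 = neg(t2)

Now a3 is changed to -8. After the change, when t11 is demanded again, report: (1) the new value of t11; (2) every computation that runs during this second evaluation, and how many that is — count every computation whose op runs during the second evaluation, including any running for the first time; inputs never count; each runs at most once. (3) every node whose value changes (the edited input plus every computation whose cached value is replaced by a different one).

New value of t11: 8.
Computations that run: t1, t2, t3, t4, t5, t6, t7, t8, t10, t11 — 10 in total.
Values that change: a3, t1, t2, t3, t4, t5, t6, t7, t8, t10, t11.

First evaluation (everything demanded from the output):
  t1 = max2(5, 9) = 9
  t2 = min2(9, 9) = 9
  t3 = min2(9, 9) = 9
  t4 = min2(9, 9) = 9
  t5 = neg(9) = -9
  t6 = max2(-9, 9) = 9
  t7 = max2(9, -9) = 9
  t8 = min2(9, 9) = 9
  t10 = max2(9, 9) = 9
  t11 = max2(5, 9) = 9

Propagation after the edit:
  t1: runs — a3 9->-8; result 5.
  t2: runs — t1 9->5; a3 9->-8; result -8.
  t3: runs — t2 9->-8; a3 9->-8; result -8.
  t4: runs — t2 9->-8; t3 9->-8; result -8.
  t5: runs — t2 9->-8; result 8.
  t6: runs — t5 -9->8; t2 9->-8; result 8.
  t7: runs — t4 9->-8; t5 -9->8; result 8.
  t8: runs — t6 9->8; t7 9->8; result 8.
  t10: runs — t7 9->8; t8 9->8; result 8.
  t11: runs — t10 9->8; result 8.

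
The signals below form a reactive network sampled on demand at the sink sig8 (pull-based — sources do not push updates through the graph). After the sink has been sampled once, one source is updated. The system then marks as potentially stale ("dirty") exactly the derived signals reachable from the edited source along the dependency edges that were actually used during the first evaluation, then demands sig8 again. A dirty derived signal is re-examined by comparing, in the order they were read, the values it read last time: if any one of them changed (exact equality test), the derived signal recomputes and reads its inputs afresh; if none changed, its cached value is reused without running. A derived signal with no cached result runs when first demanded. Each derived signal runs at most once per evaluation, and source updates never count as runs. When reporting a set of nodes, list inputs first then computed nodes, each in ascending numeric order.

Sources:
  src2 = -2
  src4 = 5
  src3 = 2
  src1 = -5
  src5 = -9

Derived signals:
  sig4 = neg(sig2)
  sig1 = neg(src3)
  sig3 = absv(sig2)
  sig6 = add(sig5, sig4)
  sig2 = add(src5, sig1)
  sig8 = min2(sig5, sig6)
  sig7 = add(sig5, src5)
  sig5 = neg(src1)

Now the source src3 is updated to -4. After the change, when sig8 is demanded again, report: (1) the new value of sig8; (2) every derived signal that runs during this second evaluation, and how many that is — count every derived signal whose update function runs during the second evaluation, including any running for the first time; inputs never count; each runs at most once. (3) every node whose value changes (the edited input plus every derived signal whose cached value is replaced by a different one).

Initial pass — values computed on the first demand:
  sig1 = neg(2) = -2
  sig2 = add(-9, -2) = -11
  sig4 = neg(-11) = 11
  sig5 = neg(-5) = 5
  sig6 = add(5, 11) = 16
  sig8 = min2(5, 16) = 5

Second demand — change propagation:
  sig1: re-runs because src3 2->-4; new result 4.
  sig2: re-runs because sig1 -2->4; new result -5.
  sig4: re-runs because sig2 -11->-5; new result 5.
  sig6: re-runs because sig4 11->5; new result 10.
  sig8: re-runs because sig6 16->10; new result 5 (unchanged).

sig8 now evaluates to 5.
Run set: sig1, sig2, sig4, sig6, sig8 (5 run).
Changed values: src3, sig1, sig2, sig4, sig6.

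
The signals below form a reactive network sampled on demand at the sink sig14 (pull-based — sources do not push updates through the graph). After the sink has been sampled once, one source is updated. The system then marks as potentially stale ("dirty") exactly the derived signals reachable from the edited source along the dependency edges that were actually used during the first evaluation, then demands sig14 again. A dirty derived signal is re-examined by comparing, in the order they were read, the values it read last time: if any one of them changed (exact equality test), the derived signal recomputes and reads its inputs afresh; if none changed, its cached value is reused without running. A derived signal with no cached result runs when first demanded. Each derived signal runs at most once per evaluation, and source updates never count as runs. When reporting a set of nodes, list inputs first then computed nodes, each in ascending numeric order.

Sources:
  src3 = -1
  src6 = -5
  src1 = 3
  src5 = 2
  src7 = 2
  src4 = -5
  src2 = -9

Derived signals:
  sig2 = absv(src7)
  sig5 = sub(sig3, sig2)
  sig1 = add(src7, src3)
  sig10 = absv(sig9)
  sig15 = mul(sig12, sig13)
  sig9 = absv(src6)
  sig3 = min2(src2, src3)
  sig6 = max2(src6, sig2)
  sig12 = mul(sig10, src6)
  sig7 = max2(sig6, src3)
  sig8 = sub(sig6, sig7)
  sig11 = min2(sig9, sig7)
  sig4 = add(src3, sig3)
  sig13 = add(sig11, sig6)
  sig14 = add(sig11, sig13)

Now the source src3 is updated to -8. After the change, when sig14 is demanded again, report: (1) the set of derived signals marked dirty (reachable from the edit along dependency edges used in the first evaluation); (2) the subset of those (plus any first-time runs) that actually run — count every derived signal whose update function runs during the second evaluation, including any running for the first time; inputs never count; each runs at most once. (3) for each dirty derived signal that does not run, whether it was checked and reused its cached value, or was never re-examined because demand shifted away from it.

Initial pass — values computed on the first demand:
  sig2 = absv(2) = 2
  sig6 = max2(-5, 2) = 2
  sig7 = max2(2, -1) = 2
  sig9 = absv(-5) = 5
  sig11 = min2(5, 2) = 2
  sig13 = add(2, 2) = 4
  sig14 = add(2, 4) = 6

Second demand — change propagation:
  sig7: re-runs because src3 -1->-8; new result 2 (unchanged).
  sig11: re-examined; everything it read last time is the same (sig9 unchanged, sig7 unchanged) — cache 2 kept, no run.
  sig13: re-examined; everything it read last time is the same (sig11 unchanged, sig6 unchanged) — cache 4 kept, no run.
  sig14: re-examined; everything it read last time is the same (sig11 unchanged, sig13 unchanged) — cache 6 kept, no run.

The important point: sig7 recomputes to an identical value, and the output ends up unchanged.

Dirty set: sig7, sig11, sig13, sig14.
Run set: sig7 (1 run).
Re-examined without running (cache reused): sig11, sig13, sig14.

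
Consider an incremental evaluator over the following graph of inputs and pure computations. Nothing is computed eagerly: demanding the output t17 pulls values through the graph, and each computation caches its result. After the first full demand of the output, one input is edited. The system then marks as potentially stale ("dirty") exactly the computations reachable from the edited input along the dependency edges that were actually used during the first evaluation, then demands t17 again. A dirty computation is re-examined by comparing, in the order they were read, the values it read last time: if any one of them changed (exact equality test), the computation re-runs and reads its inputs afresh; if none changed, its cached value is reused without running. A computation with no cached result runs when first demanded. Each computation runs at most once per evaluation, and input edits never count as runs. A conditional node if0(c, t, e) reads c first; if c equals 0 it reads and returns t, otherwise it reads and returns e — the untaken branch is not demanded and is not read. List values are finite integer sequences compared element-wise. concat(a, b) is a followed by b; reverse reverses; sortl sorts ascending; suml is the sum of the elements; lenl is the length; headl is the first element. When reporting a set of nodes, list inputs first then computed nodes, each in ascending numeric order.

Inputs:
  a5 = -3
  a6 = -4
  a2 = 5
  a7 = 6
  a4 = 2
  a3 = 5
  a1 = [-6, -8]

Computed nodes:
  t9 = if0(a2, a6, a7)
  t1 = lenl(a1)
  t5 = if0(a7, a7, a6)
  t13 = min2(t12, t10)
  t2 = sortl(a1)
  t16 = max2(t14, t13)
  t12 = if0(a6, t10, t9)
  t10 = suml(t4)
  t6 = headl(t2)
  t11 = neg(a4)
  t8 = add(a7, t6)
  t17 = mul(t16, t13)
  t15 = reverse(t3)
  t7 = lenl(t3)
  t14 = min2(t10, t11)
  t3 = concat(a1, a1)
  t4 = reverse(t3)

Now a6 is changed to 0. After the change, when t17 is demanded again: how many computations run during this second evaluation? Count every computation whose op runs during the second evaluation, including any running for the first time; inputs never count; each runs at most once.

Run set: t12, t13 (2 run).
The important point: t13 recomputes to an identical value, and the output ends up unchanged.

Initial pass — values computed on the first demand:
  t3 = concat([-6, -8], [-6, -8]) = [-6, -8, -6, -8]
  t4 = reverse([-6, -8, -6, -8]) = [-8, -6, -8, -6]
  t9 = if0(a2=5 -> else branch a7) = 6
  t10 = suml([-8, -6, -8, -6]) = -28
  t11 = neg(2) = -2
  t12 = if0(a6=-4 -> else branch t9) = 6
  t13 = min2(6, -28) = -28
  t14 = min2(-28, -2) = -28
  t16 = max2(-28, -28) = -28
  t17 = mul(-28, -28) = 784

Second demand — change propagation:
  t12: re-runs because a6 -4->0; new result -28.
  t13: re-runs because t12 6->-28; new result -28 (unchanged).
  t16: re-examined; everything it read last time is the same (t14 unchanged, t13 unchanged) — cache -28 kept, no run.
  t17: re-examined; everything it read last time is the same (t16 unchanged, t13 unchanged) — cache 784 kept, no run.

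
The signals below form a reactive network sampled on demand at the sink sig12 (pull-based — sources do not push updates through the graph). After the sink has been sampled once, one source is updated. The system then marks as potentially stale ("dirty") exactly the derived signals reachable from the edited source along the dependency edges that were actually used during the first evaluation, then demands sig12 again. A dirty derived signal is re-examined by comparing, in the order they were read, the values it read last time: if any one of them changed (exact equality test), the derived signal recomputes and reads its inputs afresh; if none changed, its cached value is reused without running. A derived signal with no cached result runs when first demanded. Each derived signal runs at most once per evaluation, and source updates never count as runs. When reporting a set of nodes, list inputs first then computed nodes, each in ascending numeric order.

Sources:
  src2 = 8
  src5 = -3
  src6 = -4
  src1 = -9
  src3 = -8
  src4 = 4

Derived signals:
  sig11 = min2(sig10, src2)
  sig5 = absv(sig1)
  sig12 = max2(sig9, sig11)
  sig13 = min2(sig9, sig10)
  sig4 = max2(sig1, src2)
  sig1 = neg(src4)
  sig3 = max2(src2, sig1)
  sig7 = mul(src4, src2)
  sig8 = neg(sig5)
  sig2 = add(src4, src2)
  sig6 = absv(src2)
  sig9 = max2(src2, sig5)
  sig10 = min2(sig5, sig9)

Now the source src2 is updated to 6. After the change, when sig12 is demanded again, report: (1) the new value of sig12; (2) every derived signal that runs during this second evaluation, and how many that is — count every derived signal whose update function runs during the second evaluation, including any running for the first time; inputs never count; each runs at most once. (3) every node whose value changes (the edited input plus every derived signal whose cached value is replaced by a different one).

sig12 now evaluates to 6.
Run set: sig9, sig10, sig11, sig12 (4 run).
Changed values: src2, sig9, sig12.

Initial pass — values computed on the first demand:
  sig1 = neg(4) = -4
  sig5 = absv(-4) = 4
  sig9 = max2(8, 4) = 8
  sig10 = min2(4, 8) = 4
  sig11 = min2(4, 8) = 4
  sig12 = max2(8, 4) = 8

Second demand — change propagation:
  sig9: re-runs because src2 8->6; new result 6.
  sig10: re-runs because sig9 8->6; new result 4 (unchanged).
  sig11: re-runs because src2 8->6; new result 4 (unchanged).
  sig12: re-runs because sig9 8->6; new result 6.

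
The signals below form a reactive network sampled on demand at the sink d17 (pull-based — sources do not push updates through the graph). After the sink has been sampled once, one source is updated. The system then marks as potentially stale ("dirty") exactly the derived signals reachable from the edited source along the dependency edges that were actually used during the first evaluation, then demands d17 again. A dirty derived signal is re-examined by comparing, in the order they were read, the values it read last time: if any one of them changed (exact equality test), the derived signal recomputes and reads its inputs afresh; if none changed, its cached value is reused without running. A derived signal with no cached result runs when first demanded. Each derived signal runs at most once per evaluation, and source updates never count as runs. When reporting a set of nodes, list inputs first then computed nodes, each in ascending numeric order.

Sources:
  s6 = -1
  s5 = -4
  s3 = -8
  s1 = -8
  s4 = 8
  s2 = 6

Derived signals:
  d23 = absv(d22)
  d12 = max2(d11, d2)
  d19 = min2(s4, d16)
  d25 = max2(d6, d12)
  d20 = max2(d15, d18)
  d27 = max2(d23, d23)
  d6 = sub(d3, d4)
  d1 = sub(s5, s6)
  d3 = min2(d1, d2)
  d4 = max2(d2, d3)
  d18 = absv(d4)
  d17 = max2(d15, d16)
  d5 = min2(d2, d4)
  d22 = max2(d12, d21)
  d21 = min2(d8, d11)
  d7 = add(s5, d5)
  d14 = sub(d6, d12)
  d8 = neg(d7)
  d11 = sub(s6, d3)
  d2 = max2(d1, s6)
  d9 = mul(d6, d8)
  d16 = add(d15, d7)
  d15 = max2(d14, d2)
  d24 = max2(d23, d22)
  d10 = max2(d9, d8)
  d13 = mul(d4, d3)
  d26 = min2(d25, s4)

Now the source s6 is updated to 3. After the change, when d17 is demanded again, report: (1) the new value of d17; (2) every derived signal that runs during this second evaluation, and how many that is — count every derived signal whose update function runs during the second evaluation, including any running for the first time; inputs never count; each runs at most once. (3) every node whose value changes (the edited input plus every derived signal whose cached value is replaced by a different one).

d17 now evaluates to 3.
Run set: d1, d2, d3, d4, d5, d6, d7, d11, d12, d14, d15, d16, d17 (13 run).
Changed values: s6, d1, d2, d3, d4, d5, d6, d7, d11, d12, d14, d15, d16, d17.

Initial pass — values computed on the first demand:
  d1 = sub(-4, -1) = -3
  d2 = max2(-3, -1) = -1
  d3 = min2(-3, -1) = -3
  d4 = max2(-1, -3) = -1
  d5 = min2(-1, -1) = -1
  d6 = sub(-3, -1) = -2
  d7 = add(-4, -1) = -5
  d11 = sub(-1, -3) = 2
  d12 = max2(2, -1) = 2
  d14 = sub(-2, 2) = -4
  d15 = max2(-4, -1) = -1
  d16 = add(-1, -5) = -6
  d17 = max2(-1, -6) = -1

Second demand — change propagation:
  d1: re-runs because s6 -1->3; new result -7.
  d2: re-runs because d1 -3->-7; s6 -1->3; new result 3.
  d3: re-runs because d1 -3->-7; d2 -1->3; new result -7.
  d4: re-runs because d2 -1->3; d3 -3->-7; new result 3.
  d5: re-runs because d2 -1->3; d4 -1->3; new result 3.
  d6: re-runs because d3 -3->-7; d4 -1->3; new result -10.
  d7: re-runs because d5 -1->3; new result -1.
  d11: re-runs because s6 -1->3; d3 -3->-7; new result 10.
  d12: re-runs because d11 2->10; d2 -1->3; new result 10.
  d14: re-runs because d6 -2->-10; d12 2->10; new result -20.
  d15: re-runs because d14 -4->-20; d2 -1->3; new result 3.
  d16: re-runs because d15 -1->3; d7 -5->-1; new result 2.
  d17: re-runs because d15 -1->3; d16 -6->2; new result 3.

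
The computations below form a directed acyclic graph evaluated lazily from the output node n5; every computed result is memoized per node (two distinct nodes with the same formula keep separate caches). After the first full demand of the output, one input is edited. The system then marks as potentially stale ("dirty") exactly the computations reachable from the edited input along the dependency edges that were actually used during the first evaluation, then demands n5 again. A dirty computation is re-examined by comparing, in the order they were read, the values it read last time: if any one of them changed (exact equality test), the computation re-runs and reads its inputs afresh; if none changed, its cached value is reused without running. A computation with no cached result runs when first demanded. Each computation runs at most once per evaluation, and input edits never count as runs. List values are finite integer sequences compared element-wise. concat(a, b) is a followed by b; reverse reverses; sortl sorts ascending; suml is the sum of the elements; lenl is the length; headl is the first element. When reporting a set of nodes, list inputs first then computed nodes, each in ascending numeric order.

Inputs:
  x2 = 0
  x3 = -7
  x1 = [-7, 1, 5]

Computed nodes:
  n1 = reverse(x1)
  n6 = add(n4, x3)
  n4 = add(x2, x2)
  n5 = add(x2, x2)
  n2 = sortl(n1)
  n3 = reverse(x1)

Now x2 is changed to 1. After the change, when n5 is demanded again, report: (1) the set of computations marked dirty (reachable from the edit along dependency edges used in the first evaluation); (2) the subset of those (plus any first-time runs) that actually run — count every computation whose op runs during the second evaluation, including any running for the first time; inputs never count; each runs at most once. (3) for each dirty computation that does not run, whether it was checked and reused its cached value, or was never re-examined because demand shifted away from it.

The edit dirties: n5.
1 computations run: n5.
No dirty computation escaped a run.

First demand of the output computes:
  n5 = add(0, 0) = 0

After the edit, cleaning proceeds:
  n5: a read changed (x2 0->1; x2 0->1) — executes, giving 2.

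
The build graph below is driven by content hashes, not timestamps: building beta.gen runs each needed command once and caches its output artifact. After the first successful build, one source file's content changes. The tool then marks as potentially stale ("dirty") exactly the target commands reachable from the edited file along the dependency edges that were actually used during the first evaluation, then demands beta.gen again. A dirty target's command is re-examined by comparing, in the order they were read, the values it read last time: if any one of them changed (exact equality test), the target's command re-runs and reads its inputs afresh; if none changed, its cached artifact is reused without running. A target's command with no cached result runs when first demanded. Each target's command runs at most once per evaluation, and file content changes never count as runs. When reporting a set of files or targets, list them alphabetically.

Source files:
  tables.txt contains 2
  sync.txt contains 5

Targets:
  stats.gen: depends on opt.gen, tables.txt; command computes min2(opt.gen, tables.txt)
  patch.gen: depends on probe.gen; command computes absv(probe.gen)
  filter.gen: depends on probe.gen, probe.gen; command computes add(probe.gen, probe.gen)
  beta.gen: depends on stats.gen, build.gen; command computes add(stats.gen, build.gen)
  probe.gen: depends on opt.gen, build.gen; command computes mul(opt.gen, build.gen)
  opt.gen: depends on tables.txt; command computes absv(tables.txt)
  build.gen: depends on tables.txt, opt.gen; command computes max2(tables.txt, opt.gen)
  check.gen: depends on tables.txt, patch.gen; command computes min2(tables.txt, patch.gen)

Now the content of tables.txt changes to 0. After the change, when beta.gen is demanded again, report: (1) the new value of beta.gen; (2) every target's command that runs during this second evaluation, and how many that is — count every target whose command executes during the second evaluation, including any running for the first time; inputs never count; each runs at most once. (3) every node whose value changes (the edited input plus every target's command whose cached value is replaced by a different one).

beta.gen now evaluates to 0.
Run set: beta.gen, build.gen, opt.gen, stats.gen (4 run).
Changed values: beta.gen, build.gen, opt.gen, stats.gen, tables.txt.

Initial pass — values computed on the first demand:
  opt.gen = absv(2) = 2
  build.gen = max2(2, 2) = 2
  stats.gen = min2(2, 2) = 2
  beta.gen = add(2, 2) = 4

Second demand — change propagation:
  opt.gen: re-runs because tables.txt 2->0; new result 0.
  build.gen: re-runs because tables.txt 2->0; opt.gen 2->0; new result 0.
  stats.gen: re-runs because opt.gen 2->0; tables.txt 2->0; new result 0.
  beta.gen: re-runs because stats.gen 2->0; build.gen 2->0; new result 0.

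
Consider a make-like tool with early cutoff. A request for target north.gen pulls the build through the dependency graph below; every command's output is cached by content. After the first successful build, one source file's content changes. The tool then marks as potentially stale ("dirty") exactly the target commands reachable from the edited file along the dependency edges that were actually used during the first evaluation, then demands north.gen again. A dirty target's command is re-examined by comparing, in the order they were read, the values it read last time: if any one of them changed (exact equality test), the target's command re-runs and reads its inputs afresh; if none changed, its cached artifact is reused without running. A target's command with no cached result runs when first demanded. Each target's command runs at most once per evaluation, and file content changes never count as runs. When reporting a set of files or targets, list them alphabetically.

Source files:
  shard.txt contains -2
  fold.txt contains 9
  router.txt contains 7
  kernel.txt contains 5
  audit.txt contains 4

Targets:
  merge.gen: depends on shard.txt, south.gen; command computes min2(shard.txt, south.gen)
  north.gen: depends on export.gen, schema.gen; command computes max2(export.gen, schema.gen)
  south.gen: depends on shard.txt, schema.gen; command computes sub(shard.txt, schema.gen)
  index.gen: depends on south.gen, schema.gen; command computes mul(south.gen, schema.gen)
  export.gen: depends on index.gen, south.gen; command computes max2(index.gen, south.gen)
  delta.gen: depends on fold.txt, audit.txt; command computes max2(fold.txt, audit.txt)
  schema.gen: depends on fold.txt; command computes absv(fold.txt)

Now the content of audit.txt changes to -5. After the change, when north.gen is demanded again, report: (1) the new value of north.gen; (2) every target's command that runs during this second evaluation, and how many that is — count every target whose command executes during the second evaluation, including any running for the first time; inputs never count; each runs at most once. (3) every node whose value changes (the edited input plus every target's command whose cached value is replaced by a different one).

Demanding north.gen again yields 9.
0 target commands run: none.
The nodes whose values change: audit.txt.
Note the shortcut — audit.txt feeds only undemanded nodes, so no recomputation happens.

First demand of the output computes:
  schema.gen = absv(9) = 9
  south.gen = sub(-2, 9) = -11
  index.gen = mul(-11, 9) = -99
  export.gen = max2(-99, -11) = -11
  north.gen = max2(-11, 9) = 9

After the edit, cleaning proceeds:
  audit.txt only reaches undemanded nodes; the second demand re-runs nothing.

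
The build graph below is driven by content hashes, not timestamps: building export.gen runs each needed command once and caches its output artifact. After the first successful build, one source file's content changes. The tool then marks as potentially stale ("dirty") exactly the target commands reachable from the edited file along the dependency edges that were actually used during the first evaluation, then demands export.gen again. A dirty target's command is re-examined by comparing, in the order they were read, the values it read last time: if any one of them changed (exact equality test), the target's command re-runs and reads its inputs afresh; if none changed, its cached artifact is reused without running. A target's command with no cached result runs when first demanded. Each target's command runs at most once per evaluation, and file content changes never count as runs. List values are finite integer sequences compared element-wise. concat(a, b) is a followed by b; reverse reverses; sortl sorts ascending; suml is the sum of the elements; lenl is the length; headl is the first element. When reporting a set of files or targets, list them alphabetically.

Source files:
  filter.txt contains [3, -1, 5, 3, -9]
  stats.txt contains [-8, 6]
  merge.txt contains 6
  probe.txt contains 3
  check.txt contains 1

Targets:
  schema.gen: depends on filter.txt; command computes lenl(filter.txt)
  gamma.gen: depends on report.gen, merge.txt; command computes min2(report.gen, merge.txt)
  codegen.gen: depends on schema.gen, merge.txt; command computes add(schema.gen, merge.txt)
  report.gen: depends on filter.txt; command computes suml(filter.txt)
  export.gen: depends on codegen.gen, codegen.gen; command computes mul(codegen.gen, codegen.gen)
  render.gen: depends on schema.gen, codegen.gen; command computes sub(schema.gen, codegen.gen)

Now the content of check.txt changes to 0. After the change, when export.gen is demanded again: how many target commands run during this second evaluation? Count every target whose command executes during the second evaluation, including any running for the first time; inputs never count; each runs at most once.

Run set: none (0 run).
The important point: nothing the output needs ever reads check.txt, so the edit is invisible to it.

Initial pass — values computed on the first demand:
  schema.gen = lenl([3, -1, 5, 3, -9]) = 5
  codegen.gen = add(5, 6) = 11
  export.gen = mul(11, 11) = 121

Second demand — change propagation:
  no demanded computation ever read check.txt, so the edit dirties nothing and nothing runs.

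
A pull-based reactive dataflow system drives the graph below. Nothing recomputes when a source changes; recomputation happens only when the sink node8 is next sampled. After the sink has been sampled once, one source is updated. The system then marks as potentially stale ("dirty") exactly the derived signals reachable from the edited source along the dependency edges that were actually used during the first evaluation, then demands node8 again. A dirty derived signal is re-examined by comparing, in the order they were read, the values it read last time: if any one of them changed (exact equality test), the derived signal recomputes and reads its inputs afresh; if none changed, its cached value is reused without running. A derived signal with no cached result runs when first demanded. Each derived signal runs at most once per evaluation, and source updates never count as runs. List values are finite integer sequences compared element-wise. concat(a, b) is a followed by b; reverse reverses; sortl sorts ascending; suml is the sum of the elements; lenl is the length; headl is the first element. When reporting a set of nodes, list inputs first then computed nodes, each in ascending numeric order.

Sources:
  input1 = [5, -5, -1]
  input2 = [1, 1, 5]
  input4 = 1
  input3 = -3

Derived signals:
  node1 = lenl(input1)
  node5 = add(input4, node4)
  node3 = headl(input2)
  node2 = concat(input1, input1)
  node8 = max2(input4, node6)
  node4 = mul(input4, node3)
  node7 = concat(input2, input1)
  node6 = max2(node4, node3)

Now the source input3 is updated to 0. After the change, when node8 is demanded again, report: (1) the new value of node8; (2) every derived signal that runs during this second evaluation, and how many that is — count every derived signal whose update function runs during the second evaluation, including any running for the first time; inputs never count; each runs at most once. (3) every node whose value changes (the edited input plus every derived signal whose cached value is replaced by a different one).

First evaluation (everything demanded from the output):
  node3 = headl([1, 1, 5]) = 1
  node4 = mul(1, 1) = 1
  node6 = max2(1, 1) = 1
  node8 = max2(1, 1) = 1

Propagation after the edit:
  input3 feeds no computation that the output demands — nothing is marked dirty and nothing runs.

Key observation: input3 is never demanded by the output, so the edit triggers no recomputation at all.

New value of node8: 1.
Derived signals that run: none — 0 in total.
Values that change: input3.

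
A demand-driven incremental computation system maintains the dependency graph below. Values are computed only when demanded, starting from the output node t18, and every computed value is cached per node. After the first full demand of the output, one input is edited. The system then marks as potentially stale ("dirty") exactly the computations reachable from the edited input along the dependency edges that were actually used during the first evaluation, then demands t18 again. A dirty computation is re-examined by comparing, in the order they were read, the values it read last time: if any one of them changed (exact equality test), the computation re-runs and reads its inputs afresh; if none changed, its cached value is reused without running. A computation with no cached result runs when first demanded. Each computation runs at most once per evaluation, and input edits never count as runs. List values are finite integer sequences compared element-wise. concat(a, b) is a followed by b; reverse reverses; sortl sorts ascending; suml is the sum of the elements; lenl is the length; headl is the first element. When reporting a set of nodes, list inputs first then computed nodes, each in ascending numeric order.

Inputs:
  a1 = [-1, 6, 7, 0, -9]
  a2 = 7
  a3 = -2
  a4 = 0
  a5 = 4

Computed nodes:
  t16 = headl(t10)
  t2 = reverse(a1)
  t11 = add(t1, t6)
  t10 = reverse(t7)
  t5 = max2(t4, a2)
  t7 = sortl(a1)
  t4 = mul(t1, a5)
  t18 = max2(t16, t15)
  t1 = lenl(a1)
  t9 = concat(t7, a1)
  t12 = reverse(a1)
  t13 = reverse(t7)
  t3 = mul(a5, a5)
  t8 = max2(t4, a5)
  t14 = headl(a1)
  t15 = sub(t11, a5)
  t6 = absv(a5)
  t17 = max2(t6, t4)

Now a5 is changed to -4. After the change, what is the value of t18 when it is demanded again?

New value of t18: 13.
Key observation: the cutoff stops propagation at t11 — its inputs' values are unchanged, so it reuses its cache.

First evaluation (everything demanded from the output):
  t1 = lenl([-1, 6, 7, 0, -9]) = 5
  t6 = absv(4) = 4
  t7 = sortl([-1, 6, 7, 0, -9]) = [-9, -1, 0, 6, 7]
  t10 = reverse([-9, -1, 0, 6, 7]) = [7, 6, 0, -1, -9]
  t11 = add(5, 4) = 9
  t15 = sub(9, 4) = 5
  t16 = headl([7, 6, 0, -1, -9]) = 7
  t18 = max2(7, 5) = 7

Propagation after the edit:
  t6: runs — a5 4->-4; result 4 (same value as before).
  t11: checked — values it read are unchanged (t1 unchanged, t6 unchanged); reused cached 9 without running.
  t15: runs — a5 4->-4; result 13.
  t18: runs — t15 5->13; result 13.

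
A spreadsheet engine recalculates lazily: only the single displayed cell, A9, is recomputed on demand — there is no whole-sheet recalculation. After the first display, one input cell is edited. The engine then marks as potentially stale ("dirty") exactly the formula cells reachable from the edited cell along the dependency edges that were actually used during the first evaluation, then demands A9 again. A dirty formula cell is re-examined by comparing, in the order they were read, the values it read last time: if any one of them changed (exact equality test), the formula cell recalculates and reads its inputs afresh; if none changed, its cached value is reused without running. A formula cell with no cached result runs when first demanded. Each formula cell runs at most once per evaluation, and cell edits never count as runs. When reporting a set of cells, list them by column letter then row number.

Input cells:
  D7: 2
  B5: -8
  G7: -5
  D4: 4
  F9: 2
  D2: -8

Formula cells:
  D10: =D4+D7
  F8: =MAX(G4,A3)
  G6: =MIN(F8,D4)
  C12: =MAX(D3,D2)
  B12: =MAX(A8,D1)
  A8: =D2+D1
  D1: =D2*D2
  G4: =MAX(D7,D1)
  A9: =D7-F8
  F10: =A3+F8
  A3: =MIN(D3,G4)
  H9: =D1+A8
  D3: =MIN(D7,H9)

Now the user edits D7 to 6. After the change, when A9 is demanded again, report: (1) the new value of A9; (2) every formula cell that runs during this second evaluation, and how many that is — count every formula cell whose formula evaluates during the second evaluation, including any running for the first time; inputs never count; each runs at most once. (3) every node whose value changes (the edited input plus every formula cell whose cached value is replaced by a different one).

First evaluation (everything demanded from the output):
  D1 = -8 * -8 = 64
  A8 = -8 + 64 = 56
  G4 = MAX(2, 64) = 64
  H9 = 64 + 56 = 120
  D3 = MIN(2, 120) = 2
  A3 = MIN(2, 64) = 2
  F8 = MAX(64, 2) = 64
  A9 = 2 - 64 = -62

Propagation after the edit:
  D3: runs — D7 2->6; result 6.
  G4: runs — D7 2->6; result 64 (same value as before).
  A3: runs — D3 2->6; result 6.
  F8: runs — A3 2->6; result 64 (same value as before).
  A9: runs — D7 2->6; result -58.

New value of A9: -58.
Formula cells that run: A3, A9, D3, F8, G4 — 5 in total.
Values that change: A3, A9, D3, D7.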